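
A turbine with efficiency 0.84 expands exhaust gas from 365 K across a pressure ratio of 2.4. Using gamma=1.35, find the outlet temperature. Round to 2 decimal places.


T_out = T_in * (1 - eta * (1 - PR^(-(gamma-1)/gamma)))
Exponent = -(1.35-1)/1.35 = -0.25925926
PR^exp = 2.4^(-0.25925926) = 0.79694200
Factor = 1 - 0.84*(1 - 0.79694200) = 0.82943128
T_out = 365 * 0.82943128 = 302.74 K


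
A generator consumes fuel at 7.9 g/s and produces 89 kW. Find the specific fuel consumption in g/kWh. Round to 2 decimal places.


SFC = (mf / BP) * 3600
Rate = 7.9 / 89 = 0.088764 g/(s*kW)
SFC = 0.088764 * 3600 = 319.55 g/kWh


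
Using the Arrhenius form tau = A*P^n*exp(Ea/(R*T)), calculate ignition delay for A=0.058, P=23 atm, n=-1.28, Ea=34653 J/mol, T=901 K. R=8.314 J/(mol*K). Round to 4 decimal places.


tau = A * P^n * exp(Ea/(R*T))
P^n = 23^(-1.28) = 0.01807126
Ea/(R*T) = 34653/(8.314*901) = 4.626004
exp(Ea/(R*T)) = 102.105261
tau = 0.058 * 0.01807126 * 102.105261 = 0.1070 ms


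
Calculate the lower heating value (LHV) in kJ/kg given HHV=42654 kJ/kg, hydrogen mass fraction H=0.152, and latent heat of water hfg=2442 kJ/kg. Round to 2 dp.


LHV = HHV - hfg * 9 * H
Water correction = 2442 * 9 * 0.152 = 3340.656 kJ/kg
LHV = 42654 - 3340.656 = 39313.34 kJ/kg


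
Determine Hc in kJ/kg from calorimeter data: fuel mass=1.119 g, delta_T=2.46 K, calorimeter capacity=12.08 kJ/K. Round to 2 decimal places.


Hc = C_cal * delta_T / m_fuel
Q_released = 12.08 * 2.46 = 29.7168 kJ
m_fuel = 1.119 g = 1.119/1000 kg = 0.001119 kg
Hc = 29.7168 / 0.001119 = 26556.57 kJ/kg


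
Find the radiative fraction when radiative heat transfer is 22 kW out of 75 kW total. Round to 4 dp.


f_rad = Q_rad / Q_total
f_rad = 22 / 75 = 0.2933


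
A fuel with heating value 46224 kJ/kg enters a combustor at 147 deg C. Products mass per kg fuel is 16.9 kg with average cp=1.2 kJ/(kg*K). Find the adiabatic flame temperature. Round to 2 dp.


T_ad = T_in + Hc / (m_p * cp)
Denominator = 16.9 * 1.2 = 20.2800
Temperature rise = 46224 / 20.2800 = 2279.29 K
T_ad = 147 + 2279.29 = 2426.29 deg C


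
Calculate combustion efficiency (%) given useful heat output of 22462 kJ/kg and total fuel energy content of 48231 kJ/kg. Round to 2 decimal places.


Efficiency = (Q_useful / Q_fuel) * 100
Efficiency = (22462 / 48231) * 100
Efficiency = 0.4657 * 100 = 46.57%


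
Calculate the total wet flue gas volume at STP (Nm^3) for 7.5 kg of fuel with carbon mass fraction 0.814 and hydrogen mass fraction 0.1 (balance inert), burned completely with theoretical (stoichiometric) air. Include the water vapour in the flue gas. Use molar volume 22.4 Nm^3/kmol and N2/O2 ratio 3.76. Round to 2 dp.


Per kg fuel: CO2 = (C/12 kmol)*22.4 = (0.814/12)*22.4 = 1.51947 Nm^3
Per kg fuel: H2O = (H/2 kmol)*22.4 = (0.1/2)*22.4 = 1.12000 Nm^3
O2 needed per kg fuel = C/12 + H/4 = 0.814/12 + 0.1/4 = 0.09283333 kmol
Per kg fuel: N2 = O2*3.76*22.4 = 0.09283333*3.76*22.4 = 7.81879 Nm^3
Total per kg = 1.51947 + 1.12000 + 7.81879 = 10.45826 Nm^3
Total = 10.45826 * 7.5 = 78.44 Nm^3


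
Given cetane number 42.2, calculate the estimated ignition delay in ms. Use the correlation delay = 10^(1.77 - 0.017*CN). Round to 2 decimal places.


delay = 10^(1.77 - 0.017*CN)
Exponent = 1.77 - 0.017*42.2 = 1.0526
delay = 10^1.0526 = 11.29 ms


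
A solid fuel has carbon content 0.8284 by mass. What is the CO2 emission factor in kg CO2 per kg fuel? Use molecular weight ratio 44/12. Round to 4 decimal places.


EF = C_frac * (M_CO2 / M_C)
EF = 0.8284 * (44/12)
EF = 0.8284 * 3.666667 = 3.0375 kg_CO2/kg_fuel


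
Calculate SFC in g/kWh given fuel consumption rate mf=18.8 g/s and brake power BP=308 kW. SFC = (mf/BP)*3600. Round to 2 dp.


SFC = (mf / BP) * 3600
Rate = 18.8 / 308 = 0.061039 g/(s*kW)
SFC = 0.061039 * 3600 = 219.74 g/kWh


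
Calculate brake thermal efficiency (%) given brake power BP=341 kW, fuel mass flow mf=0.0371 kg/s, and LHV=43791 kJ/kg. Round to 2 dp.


eta_BTE = (BP / (mf * LHV)) * 100
Denominator = 0.0371 * 43791 = 1624.6461 kW
eta_BTE = (341 / 1624.6461) * 100 = 20.99%


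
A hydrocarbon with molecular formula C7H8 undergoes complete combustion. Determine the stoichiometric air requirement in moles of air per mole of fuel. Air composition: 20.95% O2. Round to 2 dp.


Balanced combustion: C7H8 + 9 O2 -> 7 CO2 + 4 H2O
O2 needed = C + H/4 = 7 + 8/4 = 9.00 moles
Air moles = O2 / 0.2095 = 9.00 / 0.2095 = 42.96 moles air


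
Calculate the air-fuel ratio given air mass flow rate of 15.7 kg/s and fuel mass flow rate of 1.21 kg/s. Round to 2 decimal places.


AFR = m_air / m_fuel
AFR = 15.7 / 1.21 = 12.98


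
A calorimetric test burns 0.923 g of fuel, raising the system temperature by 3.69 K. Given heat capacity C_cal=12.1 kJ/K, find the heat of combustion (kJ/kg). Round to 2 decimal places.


Hc = C_cal * delta_T / m_fuel
Q_released = 12.1 * 3.69 = 44.6490 kJ
m_fuel = 0.923 g = 0.923/1000 kg = 0.000923 kg
Hc = 44.6490 / 0.000923 = 48373.78 kJ/kg


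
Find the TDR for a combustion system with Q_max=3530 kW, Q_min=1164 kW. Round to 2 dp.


TDR = Q_max / Q_min
TDR = 3530 / 1164 = 3.03


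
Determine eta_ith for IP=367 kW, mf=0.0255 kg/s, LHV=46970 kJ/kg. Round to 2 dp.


eta_ith = (IP / (mf * LHV)) * 100
Denominator = 0.0255 * 46970 = 1197.7350 kW
eta_ith = (367 / 1197.7350) * 100 = 30.64%


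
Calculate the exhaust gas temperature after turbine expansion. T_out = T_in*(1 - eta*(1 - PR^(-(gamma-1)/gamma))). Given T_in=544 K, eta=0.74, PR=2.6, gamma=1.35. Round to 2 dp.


T_out = T_in * (1 - eta * (1 - PR^(-(gamma-1)/gamma)))
Exponent = -(1.35-1)/1.35 = -0.25925926
PR^exp = 2.6^(-0.25925926) = 0.78057442
Factor = 1 - 0.74*(1 - 0.78057442) = 0.83762507
T_out = 544 * 0.83762507 = 455.67 K


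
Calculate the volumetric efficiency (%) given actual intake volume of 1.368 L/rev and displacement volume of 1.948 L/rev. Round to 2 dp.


eta_v = (V_actual / V_disp) * 100
Ratio = 1.368 / 1.948 = 0.7023
eta_v = 0.7023 * 100 = 70.23%


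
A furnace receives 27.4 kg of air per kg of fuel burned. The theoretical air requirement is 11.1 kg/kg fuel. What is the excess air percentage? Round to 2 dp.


Excess air = actual - stoichiometric = 27.4 - 11.1 = 16.30 kg/kg fuel
Excess air % = (excess / stoich) * 100 = (16.30 / 11.1) * 100 = 146.85%


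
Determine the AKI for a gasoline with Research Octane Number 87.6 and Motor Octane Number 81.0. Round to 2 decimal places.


AKI = (RON + MON) / 2
AKI = (87.6 + 81.0) / 2
AKI = 168.6 / 2 = 84.30


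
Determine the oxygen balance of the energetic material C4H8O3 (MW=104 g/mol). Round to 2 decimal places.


OB = -1600 * (2C + H/2 - O) / MW
Inner = 2*4 + 8/2 - 3 = 9.00
OB = -1600 * 9.00 / 104 = -138.46%


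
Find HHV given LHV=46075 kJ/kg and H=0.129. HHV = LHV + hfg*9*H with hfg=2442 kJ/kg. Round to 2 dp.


HHV = LHV + hfg * 9 * H
Water addition = 2442 * 9 * 0.129 = 2835.162 kJ/kg
HHV = 46075 + 2835.162 = 48910.16 kJ/kg


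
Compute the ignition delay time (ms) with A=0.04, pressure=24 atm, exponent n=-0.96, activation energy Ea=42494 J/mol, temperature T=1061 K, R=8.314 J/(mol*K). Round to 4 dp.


tau = A * P^n * exp(Ea/(R*T))
P^n = 24^(-0.96) = 0.04731482
Ea/(R*T) = 42494/(8.314*1061) = 4.817284
exp(Ea/(R*T)) = 123.628802
tau = 0.04 * 0.04731482 * 123.628802 = 0.2340 ms


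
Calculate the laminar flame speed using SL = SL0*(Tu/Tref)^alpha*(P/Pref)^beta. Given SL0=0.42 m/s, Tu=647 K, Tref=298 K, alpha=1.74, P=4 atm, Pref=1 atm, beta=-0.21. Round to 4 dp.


SL = SL0 * (Tu/Tref)^alpha * (P/Pref)^beta
T ratio = 647/298 = 2.17114094
(T ratio)^alpha = 2.17114094^1.74 = 3.853338
(P/Pref)^beta = 4^(-0.21) = 0.747425
SL = 0.42 * 3.853338 * 0.747425 = 1.2096 m/s


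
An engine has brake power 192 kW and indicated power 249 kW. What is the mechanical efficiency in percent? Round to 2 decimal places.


eta_mech = (BP / IP) * 100
Ratio = 192 / 249 = 0.7711
eta_mech = 0.7711 * 100 = 77.11%


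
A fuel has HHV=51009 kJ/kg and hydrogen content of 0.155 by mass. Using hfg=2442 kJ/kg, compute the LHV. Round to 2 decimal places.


LHV = HHV - hfg * 9 * H
Water correction = 2442 * 9 * 0.155 = 3406.590 kJ/kg
LHV = 51009 - 3406.590 = 47602.41 kJ/kg


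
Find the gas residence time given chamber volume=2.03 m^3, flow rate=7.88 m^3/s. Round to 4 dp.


tau = V / Q_flow
tau = 2.03 / 7.88 = 0.2576 s


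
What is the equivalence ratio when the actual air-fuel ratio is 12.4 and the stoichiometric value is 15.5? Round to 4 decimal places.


phi = AFR_stoich / AFR_actual
phi = 15.5 / 12.4 = 1.2500


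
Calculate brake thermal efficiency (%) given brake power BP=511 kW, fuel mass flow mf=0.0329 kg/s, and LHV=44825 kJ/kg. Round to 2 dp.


eta_BTE = (BP / (mf * LHV)) * 100
Denominator = 0.0329 * 44825 = 1474.7425 kW
eta_BTE = (511 / 1474.7425) * 100 = 34.65%


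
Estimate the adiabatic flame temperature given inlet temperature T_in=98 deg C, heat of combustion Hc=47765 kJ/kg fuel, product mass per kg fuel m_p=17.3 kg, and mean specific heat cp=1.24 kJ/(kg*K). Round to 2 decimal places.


T_ad = T_in + Hc / (m_p * cp)
Denominator = 17.3 * 1.24 = 21.4520
Temperature rise = 47765 / 21.4520 = 2226.60 K
T_ad = 98 + 2226.60 = 2324.60 deg C


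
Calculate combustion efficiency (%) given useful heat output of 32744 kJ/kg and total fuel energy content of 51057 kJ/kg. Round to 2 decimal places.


Efficiency = (Q_useful / Q_fuel) * 100
Efficiency = (32744 / 51057) * 100
Efficiency = 0.6413 * 100 = 64.13%


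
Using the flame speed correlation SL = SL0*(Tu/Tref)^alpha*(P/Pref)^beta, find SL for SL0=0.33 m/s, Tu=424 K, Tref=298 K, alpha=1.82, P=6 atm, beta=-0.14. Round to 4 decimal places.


SL = SL0 * (Tu/Tref)^alpha * (P/Pref)^beta
T ratio = 424/298 = 1.42281879
(T ratio)^alpha = 1.42281879^1.82 = 1.899907
(P/Pref)^beta = 6^(-0.14) = 0.778142
SL = 0.33 * 1.899907 * 0.778142 = 0.4879 m/s


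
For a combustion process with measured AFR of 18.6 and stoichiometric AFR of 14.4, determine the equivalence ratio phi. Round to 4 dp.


phi = AFR_stoich / AFR_actual
phi = 14.4 / 18.6 = 0.7742


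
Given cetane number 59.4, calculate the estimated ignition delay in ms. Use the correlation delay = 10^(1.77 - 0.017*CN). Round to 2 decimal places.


delay = 10^(1.77 - 0.017*CN)
Exponent = 1.77 - 0.017*59.4 = 0.7602
delay = 10^0.7602 = 5.76 ms


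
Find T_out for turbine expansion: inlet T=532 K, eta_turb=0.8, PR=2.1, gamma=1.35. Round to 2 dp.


T_out = T_in * (1 - eta * (1 - PR^(-(gamma-1)/gamma)))
Exponent = -(1.35-1)/1.35 = -0.25925926
PR^exp = 2.1^(-0.25925926) = 0.82501466
Factor = 1 - 0.8*(1 - 0.82501466) = 0.86001173
T_out = 532 * 0.86001173 = 457.53 K


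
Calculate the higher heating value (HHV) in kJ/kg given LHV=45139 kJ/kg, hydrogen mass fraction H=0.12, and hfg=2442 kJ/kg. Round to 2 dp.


HHV = LHV + hfg * 9 * H
Water addition = 2442 * 9 * 0.12 = 2637.360 kJ/kg
HHV = 45139 + 2637.360 = 47776.36 kJ/kg


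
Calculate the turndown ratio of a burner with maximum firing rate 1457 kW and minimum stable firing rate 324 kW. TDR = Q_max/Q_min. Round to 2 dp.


TDR = Q_max / Q_min
TDR = 1457 / 324 = 4.50


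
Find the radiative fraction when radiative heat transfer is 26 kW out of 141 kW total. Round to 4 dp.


f_rad = Q_rad / Q_total
f_rad = 26 / 141 = 0.1844


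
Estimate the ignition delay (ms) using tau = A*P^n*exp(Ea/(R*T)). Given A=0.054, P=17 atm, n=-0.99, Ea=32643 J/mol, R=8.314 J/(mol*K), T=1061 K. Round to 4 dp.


tau = A * P^n * exp(Ea/(R*T))
P^n = 17^(-0.99) = 0.06051396
Ea/(R*T) = 32643/(8.314*1061) = 3.700536
exp(Ea/(R*T)) = 40.468999
tau = 0.054 * 0.06051396 * 40.468999 = 0.1322 ms


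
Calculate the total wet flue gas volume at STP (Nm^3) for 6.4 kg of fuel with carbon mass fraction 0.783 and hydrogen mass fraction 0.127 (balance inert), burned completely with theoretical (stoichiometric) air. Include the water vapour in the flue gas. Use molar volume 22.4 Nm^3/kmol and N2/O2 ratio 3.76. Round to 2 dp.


Per kg fuel: CO2 = (C/12 kmol)*22.4 = (0.783/12)*22.4 = 1.46160 Nm^3
Per kg fuel: H2O = (H/2 kmol)*22.4 = (0.127/2)*22.4 = 1.42240 Nm^3
O2 needed per kg fuel = C/12 + H/4 = 0.783/12 + 0.127/4 = 0.09700000 kmol
Per kg fuel: N2 = O2*3.76*22.4 = 0.09700000*3.76*22.4 = 8.16973 Nm^3
Total per kg = 1.46160 + 1.42240 + 8.16973 = 11.05373 Nm^3
Total = 11.05373 * 6.4 = 70.74 Nm^3


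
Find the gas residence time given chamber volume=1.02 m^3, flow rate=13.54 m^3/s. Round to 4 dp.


tau = V / Q_flow
tau = 1.02 / 13.54 = 0.0753 s


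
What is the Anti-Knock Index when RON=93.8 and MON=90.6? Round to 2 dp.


AKI = (RON + MON) / 2
AKI = (93.8 + 90.6) / 2
AKI = 184.4 / 2 = 92.20


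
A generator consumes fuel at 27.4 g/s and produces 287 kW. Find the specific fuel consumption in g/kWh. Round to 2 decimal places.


SFC = (mf / BP) * 3600
Rate = 27.4 / 287 = 0.095470 g/(s*kW)
SFC = 0.095470 * 3600 = 343.69 g/kWh


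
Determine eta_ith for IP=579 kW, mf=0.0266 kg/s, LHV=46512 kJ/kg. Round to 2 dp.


eta_ith = (IP / (mf * LHV)) * 100
Denominator = 0.0266 * 46512 = 1237.2192 kW
eta_ith = (579 / 1237.2192) * 100 = 46.80%


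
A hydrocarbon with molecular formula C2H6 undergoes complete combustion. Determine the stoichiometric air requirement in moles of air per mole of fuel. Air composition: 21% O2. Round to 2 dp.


Balanced combustion: C2H6 + 3.5 O2 -> 2 CO2 + 3 H2O
O2 needed = C + H/4 = 2 + 6/4 = 3.50 moles
Air moles = O2 / 0.21 = 3.50 / 0.21 = 16.67 moles air


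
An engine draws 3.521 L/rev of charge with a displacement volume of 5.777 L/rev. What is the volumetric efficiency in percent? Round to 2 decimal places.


eta_v = (V_actual / V_disp) * 100
Ratio = 3.521 / 5.777 = 0.6095
eta_v = 0.6095 * 100 = 60.95%


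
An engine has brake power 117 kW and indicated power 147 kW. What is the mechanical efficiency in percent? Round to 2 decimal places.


eta_mech = (BP / IP) * 100
Ratio = 117 / 147 = 0.7959
eta_mech = 0.7959 * 100 = 79.59%


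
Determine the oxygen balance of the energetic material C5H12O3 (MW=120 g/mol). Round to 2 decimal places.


OB = -1600 * (2C + H/2 - O) / MW
Inner = 2*5 + 12/2 - 3 = 13.00
OB = -1600 * 13.00 / 120 = -173.33%


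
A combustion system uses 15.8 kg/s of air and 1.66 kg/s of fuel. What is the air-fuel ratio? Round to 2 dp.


AFR = m_air / m_fuel
AFR = 15.8 / 1.66 = 9.52


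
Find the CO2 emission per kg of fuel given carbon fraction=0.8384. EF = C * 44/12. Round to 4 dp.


EF = C_frac * (M_CO2 / M_C)
EF = 0.8384 * (44/12)
EF = 0.8384 * 3.666667 = 3.0741 kg_CO2/kg_fuel


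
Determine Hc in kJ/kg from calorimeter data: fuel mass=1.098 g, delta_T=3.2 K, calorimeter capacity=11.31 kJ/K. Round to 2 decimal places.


Hc = C_cal * delta_T / m_fuel
Q_released = 11.31 * 3.2 = 36.1920 kJ
m_fuel = 1.098 g = 1.098/1000 kg = 0.001098 kg
Hc = 36.1920 / 0.001098 = 32961.75 kJ/kg


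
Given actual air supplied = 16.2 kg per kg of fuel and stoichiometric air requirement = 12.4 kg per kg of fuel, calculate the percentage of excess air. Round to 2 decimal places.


Excess air = actual - stoichiometric = 16.2 - 12.4 = 3.80 kg/kg fuel
Excess air % = (excess / stoich) * 100 = (3.80 / 12.4) * 100 = 30.65%


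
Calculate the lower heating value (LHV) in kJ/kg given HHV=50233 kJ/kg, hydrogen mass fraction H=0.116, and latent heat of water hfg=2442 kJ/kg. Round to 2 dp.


LHV = HHV - hfg * 9 * H
Water correction = 2442 * 9 * 0.116 = 2549.448 kJ/kg
LHV = 50233 - 2549.448 = 47683.55 kJ/kg


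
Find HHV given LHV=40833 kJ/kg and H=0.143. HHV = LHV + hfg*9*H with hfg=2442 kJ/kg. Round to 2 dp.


HHV = LHV + hfg * 9 * H
Water addition = 2442 * 9 * 0.143 = 3142.854 kJ/kg
HHV = 40833 + 3142.854 = 43975.85 kJ/kg


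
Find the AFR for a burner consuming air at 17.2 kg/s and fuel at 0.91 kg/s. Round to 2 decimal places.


AFR = m_air / m_fuel
AFR = 17.2 / 0.91 = 18.90


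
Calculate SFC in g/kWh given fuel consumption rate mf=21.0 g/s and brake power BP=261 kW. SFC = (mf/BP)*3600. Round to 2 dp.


SFC = (mf / BP) * 3600
Rate = 21.0 / 261 = 0.080460 g/(s*kW)
SFC = 0.080460 * 3600 = 289.66 g/kWh


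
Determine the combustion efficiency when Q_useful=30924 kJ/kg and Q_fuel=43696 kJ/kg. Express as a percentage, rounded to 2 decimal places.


Efficiency = (Q_useful / Q_fuel) * 100
Efficiency = (30924 / 43696) * 100
Efficiency = 0.7077 * 100 = 70.77%


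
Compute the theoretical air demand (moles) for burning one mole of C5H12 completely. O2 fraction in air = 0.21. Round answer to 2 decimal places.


Balanced combustion: C5H12 + 8 O2 -> 5 CO2 + 6 H2O
O2 needed = C + H/4 = 5 + 12/4 = 8.00 moles
Air moles = O2 / 0.21 = 8.00 / 0.21 = 38.10 moles air


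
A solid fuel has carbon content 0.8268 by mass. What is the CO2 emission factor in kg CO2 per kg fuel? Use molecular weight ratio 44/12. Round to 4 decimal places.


EF = C_frac * (M_CO2 / M_C)
EF = 0.8268 * (44/12)
EF = 0.8268 * 3.666667 = 3.0316 kg_CO2/kg_fuel


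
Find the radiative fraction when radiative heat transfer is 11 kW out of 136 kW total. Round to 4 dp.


f_rad = Q_rad / Q_total
f_rad = 11 / 136 = 0.0809


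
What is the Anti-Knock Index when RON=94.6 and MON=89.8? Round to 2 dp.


AKI = (RON + MON) / 2
AKI = (94.6 + 89.8) / 2
AKI = 184.4 / 2 = 92.20


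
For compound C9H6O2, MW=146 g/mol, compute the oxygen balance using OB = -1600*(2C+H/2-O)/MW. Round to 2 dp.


OB = -1600 * (2C + H/2 - O) / MW
Inner = 2*9 + 6/2 - 2 = 19.00
OB = -1600 * 19.00 / 146 = -208.22%


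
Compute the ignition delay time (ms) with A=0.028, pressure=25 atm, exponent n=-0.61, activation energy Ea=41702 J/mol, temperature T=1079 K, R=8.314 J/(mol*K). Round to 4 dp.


tau = A * P^n * exp(Ea/(R*T))
P^n = 25^(-0.61) = 0.14036428
Ea/(R*T) = 41702/(8.314*1079) = 4.648635
exp(Ea/(R*T)) = 104.442292
tau = 0.028 * 0.14036428 * 104.442292 = 0.4105 ms


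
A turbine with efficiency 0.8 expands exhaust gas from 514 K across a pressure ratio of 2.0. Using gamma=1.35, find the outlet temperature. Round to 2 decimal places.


T_out = T_in * (1 - eta * (1 - PR^(-(gamma-1)/gamma)))
Exponent = -(1.35-1)/1.35 = -0.25925926
PR^exp = 2.0^(-0.25925926) = 0.83551680
Factor = 1 - 0.8*(1 - 0.83551680) = 0.86841344
T_out = 514 * 0.86841344 = 446.36 K


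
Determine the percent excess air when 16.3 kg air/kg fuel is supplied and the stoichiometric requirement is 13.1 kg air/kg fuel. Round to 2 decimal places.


Excess air = actual - stoichiometric = 16.3 - 13.1 = 3.20 kg/kg fuel
Excess air % = (excess / stoich) * 100 = (3.20 / 13.1) * 100 = 24.43%


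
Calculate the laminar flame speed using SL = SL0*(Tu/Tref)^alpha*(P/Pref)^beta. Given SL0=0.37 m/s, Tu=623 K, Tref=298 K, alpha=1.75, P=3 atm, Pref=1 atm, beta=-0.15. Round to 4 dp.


SL = SL0 * (Tu/Tref)^alpha * (P/Pref)^beta
T ratio = 623/298 = 2.09060403
(T ratio)^alpha = 2.09060403^1.75 = 3.634759
(P/Pref)^beta = 3^(-0.15) = 0.848070
SL = 0.37 * 3.634759 * 0.848070 = 1.1405 m/s


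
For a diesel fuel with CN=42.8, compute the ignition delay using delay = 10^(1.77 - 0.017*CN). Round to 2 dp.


delay = 10^(1.77 - 0.017*CN)
Exponent = 1.77 - 0.017*42.8 = 1.0424
delay = 10^1.0424 = 11.03 ms


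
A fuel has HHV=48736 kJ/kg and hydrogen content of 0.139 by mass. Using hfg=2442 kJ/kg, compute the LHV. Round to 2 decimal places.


LHV = HHV - hfg * 9 * H
Water correction = 2442 * 9 * 0.139 = 3054.942 kJ/kg
LHV = 48736 - 3054.942 = 45681.06 kJ/kg


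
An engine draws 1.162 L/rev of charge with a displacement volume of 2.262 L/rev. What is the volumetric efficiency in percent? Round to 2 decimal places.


eta_v = (V_actual / V_disp) * 100
Ratio = 1.162 / 2.262 = 0.5137
eta_v = 0.5137 * 100 = 51.37%


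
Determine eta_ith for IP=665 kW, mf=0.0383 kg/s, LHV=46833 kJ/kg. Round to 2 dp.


eta_ith = (IP / (mf * LHV)) * 100
Denominator = 0.0383 * 46833 = 1793.7039 kW
eta_ith = (665 / 1793.7039) * 100 = 37.07%


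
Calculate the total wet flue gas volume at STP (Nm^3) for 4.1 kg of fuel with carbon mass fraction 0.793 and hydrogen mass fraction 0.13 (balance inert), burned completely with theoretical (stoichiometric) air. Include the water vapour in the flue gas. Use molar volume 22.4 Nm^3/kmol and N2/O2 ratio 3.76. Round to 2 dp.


Per kg fuel: CO2 = (C/12 kmol)*22.4 = (0.793/12)*22.4 = 1.48027 Nm^3
Per kg fuel: H2O = (H/2 kmol)*22.4 = (0.13/2)*22.4 = 1.45600 Nm^3
O2 needed per kg fuel = C/12 + H/4 = 0.793/12 + 0.13/4 = 0.09858333 kmol
Per kg fuel: N2 = O2*3.76*22.4 = 0.09858333*3.76*22.4 = 8.30308 Nm^3
Total per kg = 1.48027 + 1.45600 + 8.30308 = 11.23935 Nm^3
Total = 11.23935 * 4.1 = 46.08 Nm^3


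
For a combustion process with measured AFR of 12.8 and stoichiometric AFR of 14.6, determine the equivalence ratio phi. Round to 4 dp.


phi = AFR_stoich / AFR_actual
phi = 14.6 / 12.8 = 1.1406


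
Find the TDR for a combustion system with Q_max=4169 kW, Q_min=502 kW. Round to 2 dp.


TDR = Q_max / Q_min
TDR = 4169 / 502 = 8.30


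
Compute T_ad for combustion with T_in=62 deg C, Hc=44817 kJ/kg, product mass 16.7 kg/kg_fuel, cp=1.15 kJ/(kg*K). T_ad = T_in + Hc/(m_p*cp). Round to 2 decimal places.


T_ad = T_in + Hc / (m_p * cp)
Denominator = 16.7 * 1.15 = 19.2050
Temperature rise = 44817 / 19.2050 = 2333.61 K
T_ad = 62 + 2333.61 = 2395.61 deg C


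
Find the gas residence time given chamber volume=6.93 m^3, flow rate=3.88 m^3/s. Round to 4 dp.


tau = V / Q_flow
tau = 6.93 / 3.88 = 1.7861 s


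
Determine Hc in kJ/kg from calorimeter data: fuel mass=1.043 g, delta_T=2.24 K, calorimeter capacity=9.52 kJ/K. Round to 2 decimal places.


Hc = C_cal * delta_T / m_fuel
Q_released = 9.52 * 2.24 = 21.3248 kJ
m_fuel = 1.043 g = 1.043/1000 kg = 0.001043 kg
Hc = 21.3248 / 0.001043 = 20445.64 kJ/kg


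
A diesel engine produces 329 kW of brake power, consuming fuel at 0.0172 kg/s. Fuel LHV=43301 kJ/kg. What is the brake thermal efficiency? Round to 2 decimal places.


eta_BTE = (BP / (mf * LHV)) * 100
Denominator = 0.0172 * 43301 = 744.7772 kW
eta_BTE = (329 / 744.7772) * 100 = 44.17%


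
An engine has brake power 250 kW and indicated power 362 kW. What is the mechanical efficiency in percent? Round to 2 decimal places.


eta_mech = (BP / IP) * 100
Ratio = 250 / 362 = 0.6906
eta_mech = 0.6906 * 100 = 69.06%


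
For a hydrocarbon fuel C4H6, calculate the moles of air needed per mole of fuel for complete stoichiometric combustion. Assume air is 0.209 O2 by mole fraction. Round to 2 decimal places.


Balanced combustion: C4H6 + 5.5 O2 -> 4 CO2 + 3 H2O
O2 needed = C + H/4 = 4 + 6/4 = 5.50 moles
Air moles = O2 / 0.209 = 5.50 / 0.209 = 26.32 moles air


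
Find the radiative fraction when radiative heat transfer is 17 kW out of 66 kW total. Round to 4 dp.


f_rad = Q_rad / Q_total
f_rad = 17 / 66 = 0.2576


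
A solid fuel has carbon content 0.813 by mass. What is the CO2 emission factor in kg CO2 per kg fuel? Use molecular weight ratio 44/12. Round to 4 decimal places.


EF = C_frac * (M_CO2 / M_C)
EF = 0.813 * (44/12)
EF = 0.813 * 3.666667 = 2.9810 kg_CO2/kg_fuel


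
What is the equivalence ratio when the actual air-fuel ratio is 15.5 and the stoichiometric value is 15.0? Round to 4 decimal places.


phi = AFR_stoich / AFR_actual
phi = 15.0 / 15.5 = 0.9677


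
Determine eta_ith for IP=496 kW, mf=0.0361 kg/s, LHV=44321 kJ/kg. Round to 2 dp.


eta_ith = (IP / (mf * LHV)) * 100
Denominator = 0.0361 * 44321 = 1599.9881 kW
eta_ith = (496 / 1599.9881) * 100 = 31.00%


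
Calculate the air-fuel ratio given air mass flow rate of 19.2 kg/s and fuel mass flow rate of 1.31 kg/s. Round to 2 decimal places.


AFR = m_air / m_fuel
AFR = 19.2 / 1.31 = 14.66


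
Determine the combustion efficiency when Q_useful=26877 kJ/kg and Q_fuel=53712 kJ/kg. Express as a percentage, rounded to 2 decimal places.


Efficiency = (Q_useful / Q_fuel) * 100
Efficiency = (26877 / 53712) * 100
Efficiency = 0.5004 * 100 = 50.04%


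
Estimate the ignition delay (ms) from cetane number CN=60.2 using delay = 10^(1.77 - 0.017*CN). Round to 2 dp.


delay = 10^(1.77 - 0.017*CN)
Exponent = 1.77 - 0.017*60.2 = 0.7466
delay = 10^0.7466 = 5.58 ms


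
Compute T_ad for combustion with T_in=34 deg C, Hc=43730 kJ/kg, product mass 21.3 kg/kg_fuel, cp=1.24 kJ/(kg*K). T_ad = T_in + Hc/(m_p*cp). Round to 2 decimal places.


T_ad = T_in + Hc / (m_p * cp)
Denominator = 21.3 * 1.24 = 26.4120
Temperature rise = 43730 / 26.4120 = 1655.69 K
T_ad = 34 + 1655.69 = 1689.69 deg C


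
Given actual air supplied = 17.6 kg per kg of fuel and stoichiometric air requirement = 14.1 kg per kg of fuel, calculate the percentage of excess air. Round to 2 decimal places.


Excess air = actual - stoichiometric = 17.6 - 14.1 = 3.50 kg/kg fuel
Excess air % = (excess / stoich) * 100 = (3.50 / 14.1) * 100 = 24.82%


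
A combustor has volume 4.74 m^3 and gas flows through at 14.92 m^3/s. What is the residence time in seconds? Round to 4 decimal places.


tau = V / Q_flow
tau = 4.74 / 14.92 = 0.3177 s


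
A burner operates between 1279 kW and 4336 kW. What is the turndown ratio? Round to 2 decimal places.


TDR = Q_max / Q_min
TDR = 4336 / 1279 = 3.39


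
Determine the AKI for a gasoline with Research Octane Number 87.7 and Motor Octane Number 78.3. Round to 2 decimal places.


AKI = (RON + MON) / 2
AKI = (87.7 + 78.3) / 2
AKI = 166.0 / 2 = 83.00


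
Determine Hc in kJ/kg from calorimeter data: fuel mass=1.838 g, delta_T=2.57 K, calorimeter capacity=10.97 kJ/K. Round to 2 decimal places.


Hc = C_cal * delta_T / m_fuel
Q_released = 10.97 * 2.57 = 28.1929 kJ
m_fuel = 1.838 g = 1.838/1000 kg = 0.001838 kg
Hc = 28.1929 / 0.001838 = 15338.90 kJ/kg


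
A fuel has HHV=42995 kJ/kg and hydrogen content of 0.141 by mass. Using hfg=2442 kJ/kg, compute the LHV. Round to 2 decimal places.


LHV = HHV - hfg * 9 * H
Water correction = 2442 * 9 * 0.141 = 3098.898 kJ/kg
LHV = 42995 - 3098.898 = 39896.10 kJ/kg


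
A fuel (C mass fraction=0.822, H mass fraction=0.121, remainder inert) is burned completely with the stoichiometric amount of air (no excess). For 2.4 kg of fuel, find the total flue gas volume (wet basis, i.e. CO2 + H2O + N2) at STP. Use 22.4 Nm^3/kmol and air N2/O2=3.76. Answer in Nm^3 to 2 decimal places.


Per kg fuel: CO2 = (C/12 kmol)*22.4 = (0.822/12)*22.4 = 1.53440 Nm^3
Per kg fuel: H2O = (H/2 kmol)*22.4 = (0.121/2)*22.4 = 1.35520 Nm^3
O2 needed per kg fuel = C/12 + H/4 = 0.822/12 + 0.121/4 = 0.09875000 kmol
Per kg fuel: N2 = O2*3.76*22.4 = 0.09875000*3.76*22.4 = 8.31712 Nm^3
Total per kg = 1.53440 + 1.35520 + 8.31712 = 11.20672 Nm^3
Total = 11.20672 * 2.4 = 26.90 Nm^3


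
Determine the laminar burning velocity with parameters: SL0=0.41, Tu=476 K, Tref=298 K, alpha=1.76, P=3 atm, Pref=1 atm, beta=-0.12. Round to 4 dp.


SL = SL0 * (Tu/Tref)^alpha * (P/Pref)^beta
T ratio = 476/298 = 1.59731544
(T ratio)^alpha = 1.59731544^1.76 = 2.280172
(P/Pref)^beta = 3^(-0.12) = 0.876487
SL = 0.41 * 2.280172 * 0.876487 = 0.8194 m/s


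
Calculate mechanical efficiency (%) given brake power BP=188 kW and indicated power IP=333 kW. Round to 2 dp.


eta_mech = (BP / IP) * 100
Ratio = 188 / 333 = 0.5646
eta_mech = 0.5646 * 100 = 56.46%


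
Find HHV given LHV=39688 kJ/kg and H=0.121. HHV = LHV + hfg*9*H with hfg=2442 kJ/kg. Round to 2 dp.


HHV = LHV + hfg * 9 * H
Water addition = 2442 * 9 * 0.121 = 2659.338 kJ/kg
HHV = 39688 + 2659.338 = 42347.34 kJ/kg


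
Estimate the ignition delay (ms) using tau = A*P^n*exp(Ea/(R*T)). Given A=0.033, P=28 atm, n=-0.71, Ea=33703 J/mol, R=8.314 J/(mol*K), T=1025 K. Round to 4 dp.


tau = A * P^n * exp(Ea/(R*T))
P^n = 28^(-0.71) = 0.09386805
Ea/(R*T) = 33703/(8.314*1025) = 3.954892
exp(Ea/(R*T)) = 52.190079
tau = 0.033 * 0.09386805 * 52.190079 = 0.1617 ms


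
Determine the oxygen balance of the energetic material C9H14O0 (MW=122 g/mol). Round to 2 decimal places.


OB = -1600 * (2C + H/2 - O) / MW
Inner = 2*9 + 14/2 - 0 = 25.00
OB = -1600 * 25.00 / 122 = -327.87%


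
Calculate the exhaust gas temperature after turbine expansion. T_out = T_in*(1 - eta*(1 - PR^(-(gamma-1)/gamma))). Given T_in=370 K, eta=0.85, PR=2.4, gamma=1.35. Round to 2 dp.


T_out = T_in * (1 - eta * (1 - PR^(-(gamma-1)/gamma)))
Exponent = -(1.35-1)/1.35 = -0.25925926
PR^exp = 2.4^(-0.25925926) = 0.79694200
Factor = 1 - 0.85*(1 - 0.79694200) = 0.82740070
T_out = 370 * 0.82740070 = 306.14 K


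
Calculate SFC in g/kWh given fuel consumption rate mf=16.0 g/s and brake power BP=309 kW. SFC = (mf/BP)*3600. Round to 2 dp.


SFC = (mf / BP) * 3600
Rate = 16.0 / 309 = 0.051780 g/(s*kW)
SFC = 0.051780 * 3600 = 186.41 g/kWh


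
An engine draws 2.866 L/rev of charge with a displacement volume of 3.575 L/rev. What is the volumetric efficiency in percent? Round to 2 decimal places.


eta_v = (V_actual / V_disp) * 100
Ratio = 2.866 / 3.575 = 0.8017
eta_v = 0.8017 * 100 = 80.17%


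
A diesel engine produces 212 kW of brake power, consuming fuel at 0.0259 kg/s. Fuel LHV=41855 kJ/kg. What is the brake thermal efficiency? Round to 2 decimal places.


eta_BTE = (BP / (mf * LHV)) * 100
Denominator = 0.0259 * 41855 = 1084.0445 kW
eta_BTE = (212 / 1084.0445) * 100 = 19.56%


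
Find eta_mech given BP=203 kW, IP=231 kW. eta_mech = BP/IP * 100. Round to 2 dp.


eta_mech = (BP / IP) * 100
Ratio = 203 / 231 = 0.8788
eta_mech = 0.8788 * 100 = 87.88%


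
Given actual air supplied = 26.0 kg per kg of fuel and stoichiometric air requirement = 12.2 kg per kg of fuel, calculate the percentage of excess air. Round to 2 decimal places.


Excess air = actual - stoichiometric = 26.0 - 12.2 = 13.80 kg/kg fuel
Excess air % = (excess / stoich) * 100 = (13.80 / 12.2) * 100 = 113.11%


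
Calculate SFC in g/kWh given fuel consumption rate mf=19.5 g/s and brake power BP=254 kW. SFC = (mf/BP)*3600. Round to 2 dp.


SFC = (mf / BP) * 3600
Rate = 19.5 / 254 = 0.076772 g/(s*kW)
SFC = 0.076772 * 3600 = 276.38 g/kWh


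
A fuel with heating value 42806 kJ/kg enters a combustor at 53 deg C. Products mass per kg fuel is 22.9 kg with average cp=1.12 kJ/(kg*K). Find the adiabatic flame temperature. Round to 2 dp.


T_ad = T_in + Hc / (m_p * cp)
Denominator = 22.9 * 1.12 = 25.6480
Temperature rise = 42806 / 25.6480 = 1668.98 K
T_ad = 53 + 1668.98 = 1721.98 deg C


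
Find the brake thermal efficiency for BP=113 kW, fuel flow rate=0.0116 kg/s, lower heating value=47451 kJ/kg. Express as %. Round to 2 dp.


eta_BTE = (BP / (mf * LHV)) * 100
Denominator = 0.0116 * 47451 = 550.4316 kW
eta_BTE = (113 / 550.4316) * 100 = 20.53%


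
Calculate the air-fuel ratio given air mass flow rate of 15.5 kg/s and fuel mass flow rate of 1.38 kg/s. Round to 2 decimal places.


AFR = m_air / m_fuel
AFR = 15.5 / 1.38 = 11.23


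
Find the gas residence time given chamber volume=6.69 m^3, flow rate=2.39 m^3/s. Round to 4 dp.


tau = V / Q_flow
tau = 6.69 / 2.39 = 2.7992 s


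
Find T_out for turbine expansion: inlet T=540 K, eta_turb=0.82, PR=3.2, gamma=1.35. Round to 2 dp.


T_out = T_in * (1 - eta * (1 - PR^(-(gamma-1)/gamma)))
Exponent = -(1.35-1)/1.35 = -0.25925926
PR^exp = 3.2^(-0.25925926) = 0.73966521
Factor = 1 - 0.82*(1 - 0.73966521) = 0.78652547
T_out = 540 * 0.78652547 = 424.72 K


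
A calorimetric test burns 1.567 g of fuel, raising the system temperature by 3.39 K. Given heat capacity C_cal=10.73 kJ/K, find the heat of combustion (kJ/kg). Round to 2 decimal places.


Hc = C_cal * delta_T / m_fuel
Q_released = 10.73 * 3.39 = 36.3747 kJ
m_fuel = 1.567 g = 1.567/1000 kg = 0.001567 kg
Hc = 36.3747 / 0.001567 = 23212.95 kJ/kg


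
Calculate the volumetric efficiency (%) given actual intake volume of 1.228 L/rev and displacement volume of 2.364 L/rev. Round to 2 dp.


eta_v = (V_actual / V_disp) * 100
Ratio = 1.228 / 2.364 = 0.5195
eta_v = 0.5195 * 100 = 51.95%


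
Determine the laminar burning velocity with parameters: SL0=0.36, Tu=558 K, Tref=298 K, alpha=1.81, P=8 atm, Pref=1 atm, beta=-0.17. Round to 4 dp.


SL = SL0 * (Tu/Tref)^alpha * (P/Pref)^beta
T ratio = 558/298 = 1.87248322
(T ratio)^alpha = 1.87248322^1.81 = 3.112264
(P/Pref)^beta = 8^(-0.17) = 0.702222
SL = 0.36 * 3.112264 * 0.702222 = 0.7868 m/s


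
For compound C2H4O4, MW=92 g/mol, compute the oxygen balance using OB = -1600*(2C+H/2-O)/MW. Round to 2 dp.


OB = -1600 * (2C + H/2 - O) / MW
Inner = 2*2 + 4/2 - 4 = 2.00
OB = -1600 * 2.00 / 92 = -34.78%


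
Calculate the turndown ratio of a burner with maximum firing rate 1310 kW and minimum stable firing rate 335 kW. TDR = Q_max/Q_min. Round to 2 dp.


TDR = Q_max / Q_min
TDR = 1310 / 335 = 3.91


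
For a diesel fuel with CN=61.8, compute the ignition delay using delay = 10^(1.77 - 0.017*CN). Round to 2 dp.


delay = 10^(1.77 - 0.017*CN)
Exponent = 1.77 - 0.017*61.8 = 0.7194
delay = 10^0.7194 = 5.24 ms


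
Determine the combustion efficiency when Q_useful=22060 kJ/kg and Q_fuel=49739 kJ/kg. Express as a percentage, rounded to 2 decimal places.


Efficiency = (Q_useful / Q_fuel) * 100
Efficiency = (22060 / 49739) * 100
Efficiency = 0.4435 * 100 = 44.35%


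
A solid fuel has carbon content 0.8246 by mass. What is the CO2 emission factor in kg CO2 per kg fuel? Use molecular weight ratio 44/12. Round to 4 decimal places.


EF = C_frac * (M_CO2 / M_C)
EF = 0.8246 * (44/12)
EF = 0.8246 * 3.666667 = 3.0235 kg_CO2/kg_fuel


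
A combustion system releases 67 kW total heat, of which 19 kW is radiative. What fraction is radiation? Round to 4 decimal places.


f_rad = Q_rad / Q_total
f_rad = 19 / 67 = 0.2836


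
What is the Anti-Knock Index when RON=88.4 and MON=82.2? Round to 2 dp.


AKI = (RON + MON) / 2
AKI = (88.4 + 82.2) / 2
AKI = 170.6 / 2 = 85.30


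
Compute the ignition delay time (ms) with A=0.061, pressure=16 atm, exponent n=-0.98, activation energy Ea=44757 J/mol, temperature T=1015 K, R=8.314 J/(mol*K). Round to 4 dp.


tau = A * P^n * exp(Ea/(R*T))
P^n = 16^(-0.98) = 0.06606363
Ea/(R*T) = 44757/(8.314*1015) = 5.303773
exp(Ea/(R*T)) = 201.094055
tau = 0.061 * 0.06606363 * 201.094055 = 0.8104 ms


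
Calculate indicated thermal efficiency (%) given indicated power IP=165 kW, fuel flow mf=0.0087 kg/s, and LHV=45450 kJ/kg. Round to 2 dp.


eta_ith = (IP / (mf * LHV)) * 100
Denominator = 0.0087 * 45450 = 395.4150 kW
eta_ith = (165 / 395.4150) * 100 = 41.73%


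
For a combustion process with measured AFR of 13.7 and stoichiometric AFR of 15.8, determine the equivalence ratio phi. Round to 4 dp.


phi = AFR_stoich / AFR_actual
phi = 15.8 / 13.7 = 1.1533


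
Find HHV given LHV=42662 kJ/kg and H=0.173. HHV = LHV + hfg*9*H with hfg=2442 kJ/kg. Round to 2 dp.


HHV = LHV + hfg * 9 * H
Water addition = 2442 * 9 * 0.173 = 3802.194 kJ/kg
HHV = 42662 + 3802.194 = 46464.19 kJ/kg


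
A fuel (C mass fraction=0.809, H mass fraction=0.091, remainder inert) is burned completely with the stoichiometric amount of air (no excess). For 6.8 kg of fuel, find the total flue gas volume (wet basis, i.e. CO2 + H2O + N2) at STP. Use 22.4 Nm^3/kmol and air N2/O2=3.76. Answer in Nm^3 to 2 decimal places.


Per kg fuel: CO2 = (C/12 kmol)*22.4 = (0.809/12)*22.4 = 1.51013 Nm^3
Per kg fuel: H2O = (H/2 kmol)*22.4 = (0.091/2)*22.4 = 1.01920 Nm^3
O2 needed per kg fuel = C/12 + H/4 = 0.809/12 + 0.091/4 = 0.09016667 kmol
Per kg fuel: N2 = O2*3.76*22.4 = 0.09016667*3.76*22.4 = 7.59420 Nm^3
Total per kg = 1.51013 + 1.01920 + 7.59420 = 10.12353 Nm^3
Total = 10.12353 * 6.8 = 68.84 Nm^3


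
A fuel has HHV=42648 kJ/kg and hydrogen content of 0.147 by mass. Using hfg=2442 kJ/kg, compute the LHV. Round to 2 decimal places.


LHV = HHV - hfg * 9 * H
Water correction = 2442 * 9 * 0.147 = 3230.766 kJ/kg
LHV = 42648 - 3230.766 = 39417.23 kJ/kg


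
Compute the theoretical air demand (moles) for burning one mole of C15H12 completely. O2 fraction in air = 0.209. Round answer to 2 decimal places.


Balanced combustion: C15H12 + 18 O2 -> 15 CO2 + 6 H2O
O2 needed = C + H/4 = 15 + 12/4 = 18.00 moles
Air moles = O2 / 0.209 = 18.00 / 0.209 = 86.12 moles air


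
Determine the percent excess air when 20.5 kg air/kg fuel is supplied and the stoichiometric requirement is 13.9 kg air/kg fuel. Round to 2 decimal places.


Excess air = actual - stoichiometric = 20.5 - 13.9 = 6.60 kg/kg fuel
Excess air % = (excess / stoich) * 100 = (6.60 / 13.9) * 100 = 47.48%


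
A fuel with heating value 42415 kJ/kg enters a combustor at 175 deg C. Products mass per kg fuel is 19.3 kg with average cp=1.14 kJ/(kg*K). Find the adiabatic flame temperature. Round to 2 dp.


T_ad = T_in + Hc / (m_p * cp)
Denominator = 19.3 * 1.14 = 22.0020
Temperature rise = 42415 / 22.0020 = 1927.78 K
T_ad = 175 + 1927.78 = 2102.78 deg C


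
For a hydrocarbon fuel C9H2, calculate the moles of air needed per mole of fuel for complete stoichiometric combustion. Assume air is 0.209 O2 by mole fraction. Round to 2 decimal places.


Balanced combustion: C9H2 + 9.5 O2 -> 9 CO2 + 1 H2O
O2 needed = C + H/4 = 9 + 2/4 = 9.50 moles
Air moles = O2 / 0.209 = 9.50 / 0.209 = 45.45 moles air


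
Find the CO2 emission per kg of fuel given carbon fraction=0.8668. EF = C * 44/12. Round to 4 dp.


EF = C_frac * (M_CO2 / M_C)
EF = 0.8668 * (44/12)
EF = 0.8668 * 3.666667 = 3.1783 kg_CO2/kg_fuel


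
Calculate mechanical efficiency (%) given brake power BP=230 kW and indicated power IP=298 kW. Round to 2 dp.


eta_mech = (BP / IP) * 100
Ratio = 230 / 298 = 0.7718
eta_mech = 0.7718 * 100 = 77.18%


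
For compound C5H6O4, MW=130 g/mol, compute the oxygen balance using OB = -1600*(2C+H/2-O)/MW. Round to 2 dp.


OB = -1600 * (2C + H/2 - O) / MW
Inner = 2*5 + 6/2 - 4 = 9.00
OB = -1600 * 9.00 / 130 = -110.77%


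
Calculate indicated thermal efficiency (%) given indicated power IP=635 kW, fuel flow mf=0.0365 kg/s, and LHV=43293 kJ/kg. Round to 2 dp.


eta_ith = (IP / (mf * LHV)) * 100
Denominator = 0.0365 * 43293 = 1580.1945 kW
eta_ith = (635 / 1580.1945) * 100 = 40.18%


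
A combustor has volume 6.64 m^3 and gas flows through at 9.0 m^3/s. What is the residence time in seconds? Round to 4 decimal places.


tau = V / Q_flow
tau = 6.64 / 9.0 = 0.7378 s


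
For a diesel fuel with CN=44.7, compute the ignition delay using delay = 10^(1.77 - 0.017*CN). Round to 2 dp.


delay = 10^(1.77 - 0.017*CN)
Exponent = 1.77 - 0.017*44.7 = 1.0101
delay = 10^1.0101 = 10.24 ms


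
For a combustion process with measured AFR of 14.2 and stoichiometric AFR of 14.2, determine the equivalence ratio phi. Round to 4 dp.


phi = AFR_stoich / AFR_actual
phi = 14.2 / 14.2 = 1.0000


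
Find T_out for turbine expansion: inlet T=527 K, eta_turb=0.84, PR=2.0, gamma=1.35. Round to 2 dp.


T_out = T_in * (1 - eta * (1 - PR^(-(gamma-1)/gamma)))
Exponent = -(1.35-1)/1.35 = -0.25925926
PR^exp = 2.0^(-0.25925926) = 0.83551680
Factor = 1 - 0.84*(1 - 0.83551680) = 0.86183411
T_out = 527 * 0.86183411 = 454.19 K


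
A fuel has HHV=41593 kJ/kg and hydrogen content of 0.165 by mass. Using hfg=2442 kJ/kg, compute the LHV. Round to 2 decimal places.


LHV = HHV - hfg * 9 * H
Water correction = 2442 * 9 * 0.165 = 3626.370 kJ/kg
LHV = 41593 - 3626.370 = 37966.63 kJ/kg


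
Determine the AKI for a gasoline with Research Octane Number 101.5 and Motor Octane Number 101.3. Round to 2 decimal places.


AKI = (RON + MON) / 2
AKI = (101.5 + 101.3) / 2
AKI = 202.8 / 2 = 101.40


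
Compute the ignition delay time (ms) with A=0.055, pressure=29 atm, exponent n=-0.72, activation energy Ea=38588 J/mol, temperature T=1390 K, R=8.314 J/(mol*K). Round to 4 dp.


tau = A * P^n * exp(Ea/(R*T))
P^n = 29^(-0.72) = 0.08852653
Ea/(R*T) = 38588/(8.314*1390) = 3.339085
exp(Ea/(R*T)) = 28.193313
tau = 0.055 * 0.08852653 * 28.193313 = 0.1373 ms


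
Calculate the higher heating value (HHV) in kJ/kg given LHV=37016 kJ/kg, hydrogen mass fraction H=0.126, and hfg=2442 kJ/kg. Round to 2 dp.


HHV = LHV + hfg * 9 * H
Water addition = 2442 * 9 * 0.126 = 2769.228 kJ/kg
HHV = 37016 + 2769.228 = 39785.23 kJ/kg
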